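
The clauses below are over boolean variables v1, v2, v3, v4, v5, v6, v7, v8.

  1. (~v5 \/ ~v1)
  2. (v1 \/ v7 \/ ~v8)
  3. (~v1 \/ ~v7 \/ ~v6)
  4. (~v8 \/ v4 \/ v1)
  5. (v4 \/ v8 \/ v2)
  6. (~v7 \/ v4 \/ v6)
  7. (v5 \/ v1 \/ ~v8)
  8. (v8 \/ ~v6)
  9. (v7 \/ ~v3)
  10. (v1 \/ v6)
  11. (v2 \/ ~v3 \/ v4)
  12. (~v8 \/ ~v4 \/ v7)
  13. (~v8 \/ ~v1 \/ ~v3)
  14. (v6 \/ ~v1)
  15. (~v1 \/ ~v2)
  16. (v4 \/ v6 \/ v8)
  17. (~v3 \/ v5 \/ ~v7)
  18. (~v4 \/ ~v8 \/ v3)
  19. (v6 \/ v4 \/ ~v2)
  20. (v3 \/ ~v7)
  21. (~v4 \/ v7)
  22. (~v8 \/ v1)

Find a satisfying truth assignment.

v1=True  v2=False  v3=False  v4=False  v5=False  v6=True  v7=False  v8=True

Try v1 = True.
  then v5 is forced to False.
  then v6 is forced to True.
  then v7 is forced to False.
  then v8 is forced to True.
  then v3 is forced to False.
  then v4 is forced to False.
  then v2 is forced to False.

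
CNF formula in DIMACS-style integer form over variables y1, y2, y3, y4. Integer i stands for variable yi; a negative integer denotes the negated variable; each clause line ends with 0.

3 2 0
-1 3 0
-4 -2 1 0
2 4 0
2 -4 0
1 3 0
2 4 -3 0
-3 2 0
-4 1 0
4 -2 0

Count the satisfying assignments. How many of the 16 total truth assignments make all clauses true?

1

The models are:
  y1=T y2=T y3=T y4=T
That's 1 in total.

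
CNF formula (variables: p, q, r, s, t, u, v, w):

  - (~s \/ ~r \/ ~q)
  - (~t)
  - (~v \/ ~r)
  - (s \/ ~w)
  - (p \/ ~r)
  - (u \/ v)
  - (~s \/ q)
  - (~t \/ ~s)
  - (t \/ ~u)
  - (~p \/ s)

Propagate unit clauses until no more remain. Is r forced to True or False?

(~t) is a unit clause: t = False.
From (~u \/ t) and t = False: u = False.
From (v \/ u) and u = False: v = True.
(~r \/ ~v): since v = True, the clause reduces to (~r). r = False.

False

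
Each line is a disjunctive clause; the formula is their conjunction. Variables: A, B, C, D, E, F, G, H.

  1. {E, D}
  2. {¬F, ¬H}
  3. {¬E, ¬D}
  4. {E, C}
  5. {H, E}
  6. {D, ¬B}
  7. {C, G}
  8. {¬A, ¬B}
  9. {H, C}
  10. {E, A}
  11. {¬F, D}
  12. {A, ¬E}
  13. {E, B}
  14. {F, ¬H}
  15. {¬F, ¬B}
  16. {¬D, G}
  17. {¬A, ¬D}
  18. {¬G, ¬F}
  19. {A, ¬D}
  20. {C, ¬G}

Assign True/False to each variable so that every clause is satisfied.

C occurs only positively in the remaining clauses — set C = True.
Set A = True and propagate.
  then B is forced to False.
  then E is forced to True.
  then D is forced to False.
  then F is forced to False.
  then H is forced to False.
G is now unconstrained; take G = False.
Every clause has at least one true literal under this assignment.

A=T, B=F, C=T, D=F, E=T, F=F, G=F, H=F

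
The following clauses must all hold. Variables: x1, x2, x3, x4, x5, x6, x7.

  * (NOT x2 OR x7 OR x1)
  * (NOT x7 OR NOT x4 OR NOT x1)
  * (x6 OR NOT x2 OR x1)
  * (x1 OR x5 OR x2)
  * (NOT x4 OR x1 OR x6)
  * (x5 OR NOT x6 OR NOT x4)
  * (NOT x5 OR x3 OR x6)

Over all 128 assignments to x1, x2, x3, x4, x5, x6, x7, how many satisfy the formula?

54

Case analysis on x1 and x6:
  x1=1, x6=1: x2, x3 free; 5 ways for (x4,x5,x7) × 2^2 = 20.
  x1=1, x6=0: x2 free; 9 ways for (x3,x4,x5,x7) × 2^1 = 18.
  x1=0, x6=1: x3 free; 7 ways for (x2,x4,x5,x7) × 2^1 = 14.
  x1=0, x6=0: remaining (x2,x3,x4,x5,x7) ∈ {(0,1,0,1,0); (0,1,0,1,1)} — 2.
Total: 20 + 18 + 14 + 2 = 54.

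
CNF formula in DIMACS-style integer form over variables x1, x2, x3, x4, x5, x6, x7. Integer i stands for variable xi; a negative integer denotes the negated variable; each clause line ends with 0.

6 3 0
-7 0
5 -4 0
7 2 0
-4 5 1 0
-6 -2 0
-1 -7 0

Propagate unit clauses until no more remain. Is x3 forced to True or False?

(~x7) stands alone — x7 = False.
(x2 \/ x7): since x7 = False, the clause reduces to (x2). x2 = True.
In (~x2 \/ ~x6), ~x2 is now false; ~x6 must hold, so x6 = False.
In (x6 \/ x3), x6 is now false; x3 must hold, so x3 = True.

True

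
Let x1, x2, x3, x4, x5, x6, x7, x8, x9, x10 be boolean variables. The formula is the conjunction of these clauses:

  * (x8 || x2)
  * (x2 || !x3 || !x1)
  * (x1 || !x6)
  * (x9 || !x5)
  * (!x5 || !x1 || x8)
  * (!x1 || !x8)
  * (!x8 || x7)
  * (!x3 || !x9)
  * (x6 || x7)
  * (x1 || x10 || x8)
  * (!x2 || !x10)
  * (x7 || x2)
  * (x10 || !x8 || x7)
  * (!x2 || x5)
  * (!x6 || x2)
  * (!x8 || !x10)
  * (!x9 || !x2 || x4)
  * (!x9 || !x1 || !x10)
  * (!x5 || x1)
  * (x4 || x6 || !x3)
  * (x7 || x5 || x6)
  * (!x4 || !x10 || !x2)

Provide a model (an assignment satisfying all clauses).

x1 = 0, x2 = 0, x3 = 1, x4 = 1, x5 = 0, x6 = 0, x7 = 1, x8 = 1, x9 = 0, x10 = 0

Pure literal: x7 appears only positively; assign x7 = True.
Try x1 = False.
  then x6 is forced to False.
  then x5 is forced to False.
  then x2 is forced to False.
  then x8 is forced to True.
  then x10 is forced to False.
Branch on x3: take x3 = True.
  then x9 is forced to False.
  then x4 is forced to True.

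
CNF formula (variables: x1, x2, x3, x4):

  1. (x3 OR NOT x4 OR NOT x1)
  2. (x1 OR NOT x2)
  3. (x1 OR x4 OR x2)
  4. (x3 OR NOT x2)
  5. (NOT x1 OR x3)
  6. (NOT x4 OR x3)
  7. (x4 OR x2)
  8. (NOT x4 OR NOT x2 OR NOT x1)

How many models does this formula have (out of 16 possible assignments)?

3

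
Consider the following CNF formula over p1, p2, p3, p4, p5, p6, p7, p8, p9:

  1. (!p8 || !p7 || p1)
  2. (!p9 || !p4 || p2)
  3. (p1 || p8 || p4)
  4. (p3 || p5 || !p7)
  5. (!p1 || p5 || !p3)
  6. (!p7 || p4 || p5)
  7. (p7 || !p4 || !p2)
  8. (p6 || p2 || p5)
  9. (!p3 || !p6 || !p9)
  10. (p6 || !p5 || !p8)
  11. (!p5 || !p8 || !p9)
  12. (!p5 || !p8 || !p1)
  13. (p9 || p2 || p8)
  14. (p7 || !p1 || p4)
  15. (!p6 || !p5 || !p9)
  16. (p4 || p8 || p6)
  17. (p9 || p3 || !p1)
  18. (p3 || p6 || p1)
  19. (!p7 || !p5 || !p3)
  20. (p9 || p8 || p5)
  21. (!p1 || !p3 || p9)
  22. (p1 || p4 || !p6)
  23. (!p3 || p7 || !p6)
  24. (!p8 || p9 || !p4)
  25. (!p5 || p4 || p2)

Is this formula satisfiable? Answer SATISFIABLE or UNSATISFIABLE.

Try p1 = False.
The remaining clauses are satisfied by p2 = True, p3 = True, p4 = False, p5 = False, p6 = False, p7 = False, p8 = True, p9 = False.
So p1=False, p2=True, p3=True, p4=False, p5=False, p6=False, p7=False, p8=True, p9=False is a satisfying assignment.

SATISFIABLE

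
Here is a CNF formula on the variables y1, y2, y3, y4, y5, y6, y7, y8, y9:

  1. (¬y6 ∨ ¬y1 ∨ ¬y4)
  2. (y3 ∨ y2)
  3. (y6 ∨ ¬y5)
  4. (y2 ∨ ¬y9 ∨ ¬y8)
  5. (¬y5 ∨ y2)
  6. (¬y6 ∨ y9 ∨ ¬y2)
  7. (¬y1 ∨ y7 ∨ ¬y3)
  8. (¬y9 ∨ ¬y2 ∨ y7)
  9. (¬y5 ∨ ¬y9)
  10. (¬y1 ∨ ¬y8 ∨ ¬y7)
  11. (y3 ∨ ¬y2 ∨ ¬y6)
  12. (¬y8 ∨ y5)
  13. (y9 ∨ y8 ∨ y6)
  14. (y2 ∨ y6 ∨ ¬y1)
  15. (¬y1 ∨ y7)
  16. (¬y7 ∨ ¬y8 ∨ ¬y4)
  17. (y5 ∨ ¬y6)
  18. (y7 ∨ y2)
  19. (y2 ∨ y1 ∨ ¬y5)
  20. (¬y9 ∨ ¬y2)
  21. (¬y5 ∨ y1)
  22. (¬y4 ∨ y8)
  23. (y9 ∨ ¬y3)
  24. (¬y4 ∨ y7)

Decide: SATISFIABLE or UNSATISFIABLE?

SATISFIABLE

Pure literal: y4 appears only negated; assign y4 = False.
Try y1 = False.
  then y5 is forced to False.
  then y8 is forced to False.
  then y6 is forced to False.
  then y9 is forced to True.
  then y2 is forced to False.
  then y3 is forced to True.
  then y7 is forced to True.
Every clause has at least one true literal under this assignment.
So y1 = False, y2 = False, y3 = True, y4 = False, y5 = False, y6 = False, y7 = True, y8 = False, y9 = True is a satisfying assignment.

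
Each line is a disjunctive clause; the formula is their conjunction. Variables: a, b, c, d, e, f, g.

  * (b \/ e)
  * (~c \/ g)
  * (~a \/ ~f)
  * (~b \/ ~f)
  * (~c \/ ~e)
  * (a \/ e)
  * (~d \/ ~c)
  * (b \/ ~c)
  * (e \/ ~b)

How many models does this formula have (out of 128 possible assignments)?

20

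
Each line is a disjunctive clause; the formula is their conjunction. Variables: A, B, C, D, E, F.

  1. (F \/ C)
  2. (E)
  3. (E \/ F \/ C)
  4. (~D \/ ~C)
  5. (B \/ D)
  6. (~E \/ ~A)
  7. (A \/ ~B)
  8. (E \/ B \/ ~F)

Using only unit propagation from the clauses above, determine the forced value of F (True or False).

(E) stands alone — E = True.
(~E \/ ~A): since E = True, the clause reduces to (~A). A = False.
(~B \/ A) with A = False leaves only ~B, so B = False.
In (D \/ B), B is now false; D must hold, so D = True.
In (~D \/ ~C), ~D is now false; ~C must hold, so C = False.
(F \/ C): since C = False, the clause reduces to (F). F = True.

True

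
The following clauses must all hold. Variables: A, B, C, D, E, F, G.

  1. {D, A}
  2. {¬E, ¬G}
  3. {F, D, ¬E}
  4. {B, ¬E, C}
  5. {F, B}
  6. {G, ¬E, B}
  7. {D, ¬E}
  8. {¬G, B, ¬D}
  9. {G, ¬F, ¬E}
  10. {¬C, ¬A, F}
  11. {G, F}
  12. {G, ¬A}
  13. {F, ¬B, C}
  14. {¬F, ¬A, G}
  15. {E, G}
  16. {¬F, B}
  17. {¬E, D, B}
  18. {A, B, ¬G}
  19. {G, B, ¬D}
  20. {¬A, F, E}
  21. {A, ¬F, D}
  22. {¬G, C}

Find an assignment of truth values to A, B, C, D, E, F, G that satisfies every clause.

Try A = True.
  then G is forced to True.
  then E is forced to False.
  then F is forced to True.
  then B is forced to True.
  then C is forced to True.
D is now unconstrained; take D = True.

A=True  B=True  C=True  D=True  E=False  F=True  G=True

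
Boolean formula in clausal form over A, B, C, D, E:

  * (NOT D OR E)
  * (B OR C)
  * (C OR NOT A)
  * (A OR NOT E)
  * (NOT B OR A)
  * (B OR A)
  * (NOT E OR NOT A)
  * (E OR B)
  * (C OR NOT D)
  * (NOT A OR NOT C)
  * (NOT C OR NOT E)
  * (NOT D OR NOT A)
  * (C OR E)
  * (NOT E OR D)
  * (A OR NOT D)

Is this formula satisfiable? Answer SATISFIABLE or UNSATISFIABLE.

UNSATISFIABLE

A = True:
  propagation gives C=True; an empty clause results — contradiction.
A = False:
  propagation gives E=False, D=False, B=False; an empty clause results — contradiction.
Every branch closes, so no satisfying assignment exists.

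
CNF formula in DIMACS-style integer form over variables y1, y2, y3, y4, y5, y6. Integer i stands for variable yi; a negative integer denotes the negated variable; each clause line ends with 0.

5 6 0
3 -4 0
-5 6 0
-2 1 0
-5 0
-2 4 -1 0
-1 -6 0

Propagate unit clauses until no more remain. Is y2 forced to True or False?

False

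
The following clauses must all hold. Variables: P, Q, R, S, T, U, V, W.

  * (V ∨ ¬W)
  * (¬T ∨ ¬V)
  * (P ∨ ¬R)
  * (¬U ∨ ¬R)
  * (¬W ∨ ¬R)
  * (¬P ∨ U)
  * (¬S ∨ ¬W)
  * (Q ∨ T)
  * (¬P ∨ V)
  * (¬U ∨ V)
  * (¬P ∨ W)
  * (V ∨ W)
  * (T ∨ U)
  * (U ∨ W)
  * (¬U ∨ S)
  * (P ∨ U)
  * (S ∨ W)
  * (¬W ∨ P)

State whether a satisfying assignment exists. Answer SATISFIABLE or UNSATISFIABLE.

SATISFIABLE

Q occurs only positively in the remaining clauses — set Q = True.
R occurs only negated in the remaining clauses — set R = False.
Try P = False.
  then U is forced to True.
  then V is forced to True.
  then T is forced to False.
  then S is forced to True.
  then W is forced to False.
Every clause has at least one true literal under this assignment.
So P=False, Q=True, R=False, S=True, T=False, U=True, V=True, W=False is a satisfying assignment.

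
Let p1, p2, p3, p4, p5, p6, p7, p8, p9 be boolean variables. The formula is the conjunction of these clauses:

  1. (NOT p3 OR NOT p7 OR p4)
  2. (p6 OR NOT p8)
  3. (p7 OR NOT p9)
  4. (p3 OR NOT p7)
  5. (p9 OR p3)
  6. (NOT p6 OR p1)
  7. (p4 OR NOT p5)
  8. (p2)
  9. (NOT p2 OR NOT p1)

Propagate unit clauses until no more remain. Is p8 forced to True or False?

(p2) stands alone — p2 = True.
(NOT p1 OR NOT p2) with p2 = True leaves only NOT p1, so p1 = False.
From (p1 OR NOT p6) and p1 = False: p6 = False.
(p6 OR NOT p8): since p6 = False, the clause reduces to (NOT p8). p8 = False.

False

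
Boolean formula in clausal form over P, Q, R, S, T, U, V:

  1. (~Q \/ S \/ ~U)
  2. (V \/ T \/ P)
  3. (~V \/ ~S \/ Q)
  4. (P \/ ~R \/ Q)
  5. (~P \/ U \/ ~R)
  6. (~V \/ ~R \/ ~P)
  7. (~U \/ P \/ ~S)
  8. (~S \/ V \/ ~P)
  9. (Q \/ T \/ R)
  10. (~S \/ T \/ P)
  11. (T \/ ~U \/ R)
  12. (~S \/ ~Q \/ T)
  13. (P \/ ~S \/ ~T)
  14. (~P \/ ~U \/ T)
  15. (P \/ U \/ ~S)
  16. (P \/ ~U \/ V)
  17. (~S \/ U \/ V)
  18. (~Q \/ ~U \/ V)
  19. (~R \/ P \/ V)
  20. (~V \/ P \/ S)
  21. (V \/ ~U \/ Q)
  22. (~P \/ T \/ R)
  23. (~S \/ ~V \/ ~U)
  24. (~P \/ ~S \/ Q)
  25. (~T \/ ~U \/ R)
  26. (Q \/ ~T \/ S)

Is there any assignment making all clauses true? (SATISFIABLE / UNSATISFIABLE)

SATISFIABLE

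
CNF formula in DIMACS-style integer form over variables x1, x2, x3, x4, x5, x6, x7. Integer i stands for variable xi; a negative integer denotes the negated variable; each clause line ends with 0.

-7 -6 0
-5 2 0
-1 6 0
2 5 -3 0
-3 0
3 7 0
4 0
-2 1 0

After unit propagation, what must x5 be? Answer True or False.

(¬x3) stands alone — x3 = False.
(x7 ∨ x3): since x3 = False, the clause reduces to (x7). x7 = True.
From (¬x7 ∨ ¬x6) and x7 = True: x6 = False.
(x6 ∨ ¬x1) with x6 = False leaves only ¬x1, so x1 = False.
(x4) is a unit clause: x4 = True.
From (x1 ∨ ¬x2) and x1 = False: x2 = False.
From (x2 ∨ ¬x5) and x2 = False: x5 = False.

False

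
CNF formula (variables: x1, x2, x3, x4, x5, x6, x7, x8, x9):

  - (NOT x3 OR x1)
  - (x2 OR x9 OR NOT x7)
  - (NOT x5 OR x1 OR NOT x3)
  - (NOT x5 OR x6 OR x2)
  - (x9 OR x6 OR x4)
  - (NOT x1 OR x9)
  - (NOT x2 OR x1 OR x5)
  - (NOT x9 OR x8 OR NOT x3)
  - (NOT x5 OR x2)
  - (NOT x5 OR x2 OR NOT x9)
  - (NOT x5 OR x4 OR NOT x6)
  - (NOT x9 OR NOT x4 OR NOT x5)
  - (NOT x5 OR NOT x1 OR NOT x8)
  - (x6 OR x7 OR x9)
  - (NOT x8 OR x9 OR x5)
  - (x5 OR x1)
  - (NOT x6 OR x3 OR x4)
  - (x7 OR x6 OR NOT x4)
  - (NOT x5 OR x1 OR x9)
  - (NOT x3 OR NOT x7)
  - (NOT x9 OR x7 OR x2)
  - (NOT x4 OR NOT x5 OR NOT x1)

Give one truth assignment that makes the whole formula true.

x1 = T, x2 = T, x3 = F, x4 = F, x5 = T, x6 = F, x7 = F, x8 = F, x9 = T

Try x1 = True.
  then x9 is forced to True.
Branch on x2: take x2 = True.
Set x3 = False and propagate.
The remaining clauses are satisfied by x4 = False, x5 = True, x6 = False, x7 = False, x8 = False.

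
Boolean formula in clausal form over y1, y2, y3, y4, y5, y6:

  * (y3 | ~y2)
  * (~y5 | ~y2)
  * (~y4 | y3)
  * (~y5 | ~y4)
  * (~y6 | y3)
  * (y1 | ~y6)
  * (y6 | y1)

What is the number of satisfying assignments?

Split on y3, then y6.
  y3=T, y6=T: 5 of the 16 assignments to (y1,y2,y4,y5) work.
  y3=T, y6=F: 5 of the 16 assignments to (y1,y2,y4,y5) work.
  y3=F, y6=T: a clause becomes empty — 0.
  y3=F, y6=F: remaining (y1,y2,y4,y5) ∈ {(T,F,F,F); (T,F,F,T)} — 2.
Total: 5 + 5 + 0 + 2 = 12.

12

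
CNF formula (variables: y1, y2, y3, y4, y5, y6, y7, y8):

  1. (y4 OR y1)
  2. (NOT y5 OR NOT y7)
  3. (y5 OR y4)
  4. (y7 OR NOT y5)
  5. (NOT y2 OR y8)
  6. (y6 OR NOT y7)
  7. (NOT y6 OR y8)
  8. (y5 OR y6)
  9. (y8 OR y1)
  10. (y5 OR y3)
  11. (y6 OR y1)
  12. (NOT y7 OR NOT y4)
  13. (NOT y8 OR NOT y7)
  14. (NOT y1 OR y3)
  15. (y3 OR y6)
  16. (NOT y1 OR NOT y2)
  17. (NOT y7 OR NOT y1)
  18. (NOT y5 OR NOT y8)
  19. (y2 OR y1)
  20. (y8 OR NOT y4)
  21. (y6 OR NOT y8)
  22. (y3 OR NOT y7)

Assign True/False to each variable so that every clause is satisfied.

y1=T, y2=F, y3=T, y4=T, y5=F, y6=T, y7=F, y8=T

Pure literal: y3 appears only positively; assign y3 = True.
Set y1 = True and propagate.
  then y2 is forced to False.
  then y7 is forced to False.
  then y5 is forced to False.
  then y4 is forced to True.
  then y6 is forced to True.
  then y8 is forced to True.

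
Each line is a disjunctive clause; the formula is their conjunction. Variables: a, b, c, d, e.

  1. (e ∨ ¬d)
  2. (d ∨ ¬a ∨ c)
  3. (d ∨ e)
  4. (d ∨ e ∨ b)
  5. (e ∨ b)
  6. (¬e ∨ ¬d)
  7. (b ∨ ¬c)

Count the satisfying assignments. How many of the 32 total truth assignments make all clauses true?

4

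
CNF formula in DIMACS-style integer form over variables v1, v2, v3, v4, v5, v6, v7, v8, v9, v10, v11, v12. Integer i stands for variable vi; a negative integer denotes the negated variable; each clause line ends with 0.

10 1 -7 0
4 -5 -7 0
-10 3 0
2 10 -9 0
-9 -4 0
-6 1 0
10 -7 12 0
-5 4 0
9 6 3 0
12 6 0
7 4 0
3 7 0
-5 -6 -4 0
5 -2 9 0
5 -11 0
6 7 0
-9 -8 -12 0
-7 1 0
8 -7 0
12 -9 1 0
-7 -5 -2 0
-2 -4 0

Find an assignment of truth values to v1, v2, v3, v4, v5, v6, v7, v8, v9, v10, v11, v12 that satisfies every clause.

Pure literal: v1 appears only positively; assign v1 = True.
Pure literal: v3 appears only positively; assign v3 = True.
Branch on v2: take v2 = False.
Branch on v4: take v4 = False.
  then v5 is forced to False.
  then v7 is forced to True.
  then v11 is forced to False.
  then v8 is forced to True.
The remaining clauses are satisfied by v6 = True, v9 = False, v10 = True, v12 = True.
Every clause has at least one true literal under this assignment.

v1=1, v2=0, v3=1, v4=0, v5=0, v6=1, v7=1, v8=1, v9=0, v10=1, v11=0, v12=1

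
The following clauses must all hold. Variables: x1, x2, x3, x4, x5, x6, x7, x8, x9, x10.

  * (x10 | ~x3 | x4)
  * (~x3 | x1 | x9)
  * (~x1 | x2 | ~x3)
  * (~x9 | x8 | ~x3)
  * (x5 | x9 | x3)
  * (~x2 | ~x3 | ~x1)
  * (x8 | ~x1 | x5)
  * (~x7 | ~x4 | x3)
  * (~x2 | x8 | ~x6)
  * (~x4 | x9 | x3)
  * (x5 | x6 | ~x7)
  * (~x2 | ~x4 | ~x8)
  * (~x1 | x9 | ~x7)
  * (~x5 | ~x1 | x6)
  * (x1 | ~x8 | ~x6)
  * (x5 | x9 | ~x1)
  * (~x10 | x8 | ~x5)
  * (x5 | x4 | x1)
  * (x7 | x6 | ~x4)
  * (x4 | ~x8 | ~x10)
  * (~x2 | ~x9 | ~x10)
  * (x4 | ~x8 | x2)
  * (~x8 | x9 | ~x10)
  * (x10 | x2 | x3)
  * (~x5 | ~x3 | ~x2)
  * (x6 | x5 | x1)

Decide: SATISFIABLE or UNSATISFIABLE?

Set x1 = False and propagate.
Set x2 = True and propagate.
Set x3 = False and propagate.
The remaining clauses are satisfied by x4 = False, x5 = True, x6 = False, x7 = False, x8 = False, x9 = True, x10 = False.
So x1=F, x2=T, x3=F, x4=F, x5=T, x6=F, x7=F, x8=F, x9=T, x10=F is a satisfying assignment.

SATISFIABLE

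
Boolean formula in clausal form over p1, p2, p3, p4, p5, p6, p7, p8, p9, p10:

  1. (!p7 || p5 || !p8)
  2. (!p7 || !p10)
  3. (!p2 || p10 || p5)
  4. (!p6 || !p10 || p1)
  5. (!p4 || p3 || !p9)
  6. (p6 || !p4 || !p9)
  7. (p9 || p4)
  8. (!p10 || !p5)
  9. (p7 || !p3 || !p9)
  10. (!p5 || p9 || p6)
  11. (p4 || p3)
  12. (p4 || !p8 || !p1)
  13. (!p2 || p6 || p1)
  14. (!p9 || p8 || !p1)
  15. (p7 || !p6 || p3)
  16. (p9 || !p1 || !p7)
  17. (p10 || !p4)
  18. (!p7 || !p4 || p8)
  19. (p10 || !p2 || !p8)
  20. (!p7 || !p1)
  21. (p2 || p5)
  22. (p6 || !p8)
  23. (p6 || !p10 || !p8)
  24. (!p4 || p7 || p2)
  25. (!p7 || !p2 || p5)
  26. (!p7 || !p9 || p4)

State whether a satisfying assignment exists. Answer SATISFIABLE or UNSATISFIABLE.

SATISFIABLE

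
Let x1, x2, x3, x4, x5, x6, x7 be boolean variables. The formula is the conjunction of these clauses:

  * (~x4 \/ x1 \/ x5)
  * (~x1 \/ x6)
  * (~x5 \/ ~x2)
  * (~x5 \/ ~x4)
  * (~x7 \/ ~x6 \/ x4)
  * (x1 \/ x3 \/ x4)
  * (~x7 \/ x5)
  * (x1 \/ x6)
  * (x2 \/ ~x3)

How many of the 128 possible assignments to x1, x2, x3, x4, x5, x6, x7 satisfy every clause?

8

Satisfying assignments:
  x1=F x2=T x3=T x4=F x5=F x6=T x7=F
  x1=T x2=F x3=F x4=F x5=F x6=T x7=F
  x1=T x2=F x3=F x4=F x5=T x6=T x7=F
  x1=T x2=F x3=F x4=T x5=F x6=T x7=F
  x1=T x2=T x3=F x4=F x5=F x6=T x7=F
  x1=T x2=T x3=F x4=T x5=F x6=T x7=F
  x1=T x2=T x3=T x4=F x5=F x6=T x7=F
  x1=T x2=T x3=T x4=T x5=F x6=T x7=F
That's 8 in total.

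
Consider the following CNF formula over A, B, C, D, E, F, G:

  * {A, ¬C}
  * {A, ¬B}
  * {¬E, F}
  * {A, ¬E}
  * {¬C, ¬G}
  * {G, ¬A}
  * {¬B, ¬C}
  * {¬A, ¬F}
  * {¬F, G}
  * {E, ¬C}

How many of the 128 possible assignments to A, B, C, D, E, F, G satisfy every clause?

Case analysis on A and C:
  A=T, C=T: a clause becomes empty — 0.
  A=T, C=F: remaining (B,D,E,F,G) ∈ {(F,F,F,F,T); (F,T,F,F,T); (T,F,F,F,T); (T,T,F,F,T)} — 4.
  A=F, C=T: a clause becomes empty — 0.
  A=F, C=F: D free; 3 ways for (B,E,F,G) × 2^1 = 6.
Total: 0 + 4 + 0 + 6 = 10.

10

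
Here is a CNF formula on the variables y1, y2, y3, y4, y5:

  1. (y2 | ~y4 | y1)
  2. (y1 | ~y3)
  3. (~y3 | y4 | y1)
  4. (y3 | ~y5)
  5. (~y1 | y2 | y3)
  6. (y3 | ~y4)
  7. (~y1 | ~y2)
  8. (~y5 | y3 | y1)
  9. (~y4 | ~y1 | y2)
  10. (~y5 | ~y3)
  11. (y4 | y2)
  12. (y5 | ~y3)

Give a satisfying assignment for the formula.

Branch on y1: take y1 = False.
  then y3 is forced to False.
  then y5 is forced to False.
  then y4 is forced to False.
  then y2 is forced to True.
Every clause has at least one true literal under this assignment.

y1=F, y2=T, y3=F, y4=F, y5=F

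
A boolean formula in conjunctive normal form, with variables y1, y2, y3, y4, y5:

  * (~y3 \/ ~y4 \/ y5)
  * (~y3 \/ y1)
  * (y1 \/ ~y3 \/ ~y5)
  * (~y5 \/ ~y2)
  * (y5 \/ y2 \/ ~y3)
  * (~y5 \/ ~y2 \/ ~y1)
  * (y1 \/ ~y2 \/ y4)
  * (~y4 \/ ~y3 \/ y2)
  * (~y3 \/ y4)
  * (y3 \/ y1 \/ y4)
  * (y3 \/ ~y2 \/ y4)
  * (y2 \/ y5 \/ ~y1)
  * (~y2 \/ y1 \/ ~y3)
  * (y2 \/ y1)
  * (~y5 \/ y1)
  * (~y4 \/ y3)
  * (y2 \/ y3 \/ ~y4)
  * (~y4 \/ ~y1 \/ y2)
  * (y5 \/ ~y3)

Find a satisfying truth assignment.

y1=1, y2=0, y3=0, y4=0, y5=1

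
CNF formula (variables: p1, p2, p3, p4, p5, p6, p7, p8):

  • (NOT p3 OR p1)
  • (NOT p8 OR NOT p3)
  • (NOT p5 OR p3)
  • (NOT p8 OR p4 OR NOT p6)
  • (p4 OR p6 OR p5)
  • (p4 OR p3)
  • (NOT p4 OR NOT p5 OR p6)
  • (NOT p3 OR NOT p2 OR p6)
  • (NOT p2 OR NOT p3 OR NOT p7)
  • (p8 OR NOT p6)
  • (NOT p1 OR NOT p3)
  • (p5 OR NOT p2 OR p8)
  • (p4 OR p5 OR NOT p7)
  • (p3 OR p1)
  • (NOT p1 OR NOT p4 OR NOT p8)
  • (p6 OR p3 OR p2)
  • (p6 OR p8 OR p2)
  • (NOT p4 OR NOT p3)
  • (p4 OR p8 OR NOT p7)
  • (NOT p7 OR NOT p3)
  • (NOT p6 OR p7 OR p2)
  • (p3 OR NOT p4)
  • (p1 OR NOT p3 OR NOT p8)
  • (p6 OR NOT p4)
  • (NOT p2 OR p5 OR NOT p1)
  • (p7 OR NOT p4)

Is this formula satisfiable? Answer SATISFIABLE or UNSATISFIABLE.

p3 = True:
  propagation gives p1=True; an empty clause results — contradiction.
p3 = False:
  propagation gives p5=False, p4=True; an empty clause results — contradiction.
Every branch closes, so no satisfying assignment exists.

UNSATISFIABLE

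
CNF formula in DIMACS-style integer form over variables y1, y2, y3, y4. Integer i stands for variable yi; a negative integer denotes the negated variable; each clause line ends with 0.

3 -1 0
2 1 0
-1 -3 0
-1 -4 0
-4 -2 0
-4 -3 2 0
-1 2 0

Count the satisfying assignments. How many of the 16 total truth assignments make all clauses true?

Satisfying assignments:
  y1=0 y2=1 y3=0 y4=0
  y1=0 y2=1 y3=1 y4=0
Count: 2.

2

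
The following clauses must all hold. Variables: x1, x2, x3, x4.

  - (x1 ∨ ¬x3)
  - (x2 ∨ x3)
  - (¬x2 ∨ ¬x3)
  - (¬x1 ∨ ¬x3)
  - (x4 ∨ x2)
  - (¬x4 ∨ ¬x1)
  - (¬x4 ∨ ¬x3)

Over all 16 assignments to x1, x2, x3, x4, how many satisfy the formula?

Satisfying assignments:
  x1=F x2=T x3=F x4=F
  x1=F x2=T x3=F x4=T
  x1=T x2=T x3=F x4=F
That's 3 in total.

3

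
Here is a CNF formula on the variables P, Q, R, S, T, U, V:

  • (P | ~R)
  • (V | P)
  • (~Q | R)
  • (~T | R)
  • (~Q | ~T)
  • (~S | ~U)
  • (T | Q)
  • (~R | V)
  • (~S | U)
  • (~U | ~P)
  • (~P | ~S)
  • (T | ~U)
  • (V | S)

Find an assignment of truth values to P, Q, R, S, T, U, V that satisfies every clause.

V occurs only positively in the remaining clauses — set V = True.
Branch on P: take P = True.
  then U is forced to False.
  then S is forced to False.
For the remaining variables, Q = True, R = True, T = False works.
Check each clause:
  1. (~R | P) — P is true.
  2. (P | V) — P is true.
  3. (R | ~Q) — R is true.
  4. (R | ~T) — R is true.
  5. (~T | ~Q) — ~T is true.
  6. (~S | ~U) — ~U is true.
  7. (Q | T) — Q is true.
  8. (V | ~R) — V is true.
  9. (~S | U) — ~S is true.
  10. (~U | ~P) — ~U is true.
  11. (~S | ~P) — ~S is true.
  12. (T | ~U) — ~U is true.
  13. (S | V) — V is true.

P=T  Q=T  R=T  S=F  T=F  U=F  V=T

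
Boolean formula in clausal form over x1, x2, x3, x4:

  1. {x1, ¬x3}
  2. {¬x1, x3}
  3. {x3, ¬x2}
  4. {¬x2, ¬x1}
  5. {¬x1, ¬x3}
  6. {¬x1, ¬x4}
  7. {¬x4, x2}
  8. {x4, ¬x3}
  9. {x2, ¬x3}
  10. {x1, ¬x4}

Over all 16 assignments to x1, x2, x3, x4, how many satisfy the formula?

1

The models are:
  x1=0 x2=0 x3=0 x4=0
That's 1 in total.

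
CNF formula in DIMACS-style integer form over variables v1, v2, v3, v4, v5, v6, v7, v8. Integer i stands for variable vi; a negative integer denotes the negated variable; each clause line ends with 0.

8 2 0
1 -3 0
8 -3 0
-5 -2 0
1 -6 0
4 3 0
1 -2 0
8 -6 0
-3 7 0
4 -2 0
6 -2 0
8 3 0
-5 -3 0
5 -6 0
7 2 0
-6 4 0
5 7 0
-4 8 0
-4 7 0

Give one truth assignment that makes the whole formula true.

v7 occurs only positively in the remaining clauses — set v7 = True.
Pure literal: v8 appears only positively; assign v8 = True.
Set v1 = False and propagate.
  then v3 is forced to False.
  then v6 is forced to False.
  then v4 is forced to True.
  then v2 is forced to False.
v5 is now unconstrained; take v5 = False.
Every clause has at least one true literal under this assignment.

v1 = F, v2 = F, v3 = F, v4 = T, v5 = F, v6 = F, v7 = T, v8 = T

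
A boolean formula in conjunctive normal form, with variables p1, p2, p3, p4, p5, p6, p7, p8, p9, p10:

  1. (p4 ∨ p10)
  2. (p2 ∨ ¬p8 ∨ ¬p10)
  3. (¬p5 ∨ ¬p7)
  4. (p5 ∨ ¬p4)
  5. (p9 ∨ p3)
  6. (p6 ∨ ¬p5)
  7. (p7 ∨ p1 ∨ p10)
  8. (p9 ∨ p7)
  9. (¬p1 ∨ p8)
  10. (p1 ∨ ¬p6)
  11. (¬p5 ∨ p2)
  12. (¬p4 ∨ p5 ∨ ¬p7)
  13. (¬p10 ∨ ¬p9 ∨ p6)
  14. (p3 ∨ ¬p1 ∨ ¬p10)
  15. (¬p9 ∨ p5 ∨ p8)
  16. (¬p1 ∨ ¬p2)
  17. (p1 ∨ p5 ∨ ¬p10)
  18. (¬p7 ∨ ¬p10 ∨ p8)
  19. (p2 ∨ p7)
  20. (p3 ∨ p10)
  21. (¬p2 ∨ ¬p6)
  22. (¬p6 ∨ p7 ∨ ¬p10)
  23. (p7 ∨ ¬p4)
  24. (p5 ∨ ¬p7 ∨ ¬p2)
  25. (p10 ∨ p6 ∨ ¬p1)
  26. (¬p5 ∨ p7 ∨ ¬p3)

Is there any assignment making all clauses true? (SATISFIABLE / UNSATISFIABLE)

UNSATISFIABLE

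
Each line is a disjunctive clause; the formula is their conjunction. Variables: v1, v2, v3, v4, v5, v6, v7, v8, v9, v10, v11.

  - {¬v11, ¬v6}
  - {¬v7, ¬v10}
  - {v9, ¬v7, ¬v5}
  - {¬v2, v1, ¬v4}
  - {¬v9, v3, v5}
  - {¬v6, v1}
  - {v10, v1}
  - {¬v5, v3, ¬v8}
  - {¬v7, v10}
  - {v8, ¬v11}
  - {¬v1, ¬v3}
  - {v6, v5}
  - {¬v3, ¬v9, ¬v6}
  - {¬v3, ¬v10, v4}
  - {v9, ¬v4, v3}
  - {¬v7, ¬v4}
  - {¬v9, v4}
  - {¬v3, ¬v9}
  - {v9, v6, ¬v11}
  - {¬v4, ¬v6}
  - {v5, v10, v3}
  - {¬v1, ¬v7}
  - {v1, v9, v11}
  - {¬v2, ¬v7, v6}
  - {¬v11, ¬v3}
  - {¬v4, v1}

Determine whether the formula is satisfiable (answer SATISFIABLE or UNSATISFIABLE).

SATISFIABLE

v2 occurs only negated in the remaining clauses — set v2 = False.
v7 occurs only negated in the remaining clauses — set v7 = False.
Try v1 = True.
  then v3 is forced to False.
The remaining clauses are satisfied by v4 = False, v5 = True, v6 = True, v8 = False, v9 = False, v10 = True, v11 = False.
Every clause has at least one true literal under this assignment.
So v1=T, v2=F, v3=F, v4=F, v5=T, v6=T, v7=F, v8=F, v9=F, v10=T, v11=F is a satisfying assignment.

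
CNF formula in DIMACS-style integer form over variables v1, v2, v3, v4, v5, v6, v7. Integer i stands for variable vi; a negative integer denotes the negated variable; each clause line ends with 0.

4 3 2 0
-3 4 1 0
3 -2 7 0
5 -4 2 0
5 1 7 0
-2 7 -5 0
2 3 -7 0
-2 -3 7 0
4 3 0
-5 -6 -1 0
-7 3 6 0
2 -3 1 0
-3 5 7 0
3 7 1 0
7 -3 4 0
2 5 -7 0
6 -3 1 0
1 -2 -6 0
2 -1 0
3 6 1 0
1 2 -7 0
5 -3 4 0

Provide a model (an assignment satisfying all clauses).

Set v1 = True and propagate.
  then v2 is forced to True.
Branch on v3: take v3 = True.
  then v7 is forced to True.
The remaining clauses are satisfied by v4 = False, v5 = True, v6 = False.

v1=T, v2=T, v3=T, v4=F, v5=T, v6=F, v7=T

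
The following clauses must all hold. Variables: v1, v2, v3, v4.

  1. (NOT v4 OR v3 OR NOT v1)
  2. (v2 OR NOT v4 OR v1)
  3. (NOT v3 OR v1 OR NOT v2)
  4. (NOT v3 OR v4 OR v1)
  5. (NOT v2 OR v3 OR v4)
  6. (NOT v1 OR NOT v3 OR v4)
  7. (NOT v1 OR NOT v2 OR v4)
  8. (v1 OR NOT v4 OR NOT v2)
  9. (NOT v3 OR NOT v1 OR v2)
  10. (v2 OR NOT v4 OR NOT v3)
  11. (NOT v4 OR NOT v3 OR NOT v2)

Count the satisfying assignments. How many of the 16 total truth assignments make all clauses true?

2

The models are:
  v1=0 v2=0 v3=0 v4=0
  v1=1 v2=0 v3=0 v4=0
Count: 2.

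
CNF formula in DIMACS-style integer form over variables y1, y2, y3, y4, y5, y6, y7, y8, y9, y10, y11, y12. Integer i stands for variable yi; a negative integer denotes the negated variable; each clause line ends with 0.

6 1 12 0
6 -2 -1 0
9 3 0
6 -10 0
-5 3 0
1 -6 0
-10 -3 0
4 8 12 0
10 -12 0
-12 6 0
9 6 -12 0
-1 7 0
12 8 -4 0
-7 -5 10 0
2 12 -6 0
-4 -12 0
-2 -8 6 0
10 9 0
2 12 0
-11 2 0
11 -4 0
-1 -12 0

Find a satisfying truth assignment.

y1 = T  y2 = T  y3 = F  y4 = T  y5 = F  y6 = T  y7 = T  y8 = T  y9 = T  y10 = F  y11 = T  y12 = F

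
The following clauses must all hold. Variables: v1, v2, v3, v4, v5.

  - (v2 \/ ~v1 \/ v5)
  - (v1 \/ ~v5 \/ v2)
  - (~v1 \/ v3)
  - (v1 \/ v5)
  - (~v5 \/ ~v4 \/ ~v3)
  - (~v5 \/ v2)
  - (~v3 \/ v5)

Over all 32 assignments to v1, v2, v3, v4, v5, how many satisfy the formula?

4

The models are:
  v1=F v2=T v3=F v4=F v5=T
  v1=F v2=T v3=F v4=T v5=T
  v1=F v2=T v3=T v4=F v5=T
  v1=T v2=T v3=T v4=F v5=T
Count: 4.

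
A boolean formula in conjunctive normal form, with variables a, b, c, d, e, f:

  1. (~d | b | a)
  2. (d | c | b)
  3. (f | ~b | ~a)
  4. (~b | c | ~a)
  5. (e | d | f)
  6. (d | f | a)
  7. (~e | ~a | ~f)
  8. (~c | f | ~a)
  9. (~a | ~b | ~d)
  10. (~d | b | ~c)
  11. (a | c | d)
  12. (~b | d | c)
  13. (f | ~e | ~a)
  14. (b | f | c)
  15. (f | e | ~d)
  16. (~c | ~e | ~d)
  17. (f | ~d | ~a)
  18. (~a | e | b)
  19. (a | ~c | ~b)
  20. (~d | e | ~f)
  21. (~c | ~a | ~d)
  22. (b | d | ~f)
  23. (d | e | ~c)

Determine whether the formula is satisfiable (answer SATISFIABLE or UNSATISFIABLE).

SATISFIABLE

Set a = False and propagate.
The remaining clauses are satisfied by b = True, c = False, d = True, e = True, f = True.
Every clause has at least one true literal under this assignment.
So a=0, b=1, c=0, d=1, e=1, f=1 is a satisfying assignment.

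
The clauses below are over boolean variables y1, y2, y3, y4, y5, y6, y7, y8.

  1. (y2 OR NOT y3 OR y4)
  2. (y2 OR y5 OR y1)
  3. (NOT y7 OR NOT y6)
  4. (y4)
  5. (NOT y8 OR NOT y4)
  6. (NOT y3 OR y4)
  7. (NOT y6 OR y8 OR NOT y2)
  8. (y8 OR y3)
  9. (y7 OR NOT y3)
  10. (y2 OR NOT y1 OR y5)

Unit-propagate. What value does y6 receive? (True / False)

False

(y4) is a unit clause: y4 = True.
In (NOT y4 OR NOT y8), NOT y4 is now false; NOT y8 must hold, so y8 = False.
In (y3 OR y8), y8 is now false; y3 must hold, so y3 = True.
In (y7 OR NOT y3), NOT y3 is now false; y7 must hold, so y7 = True.
(NOT y6 OR NOT y7): since y7 = True, the clause reduces to (NOT y6). y6 = False.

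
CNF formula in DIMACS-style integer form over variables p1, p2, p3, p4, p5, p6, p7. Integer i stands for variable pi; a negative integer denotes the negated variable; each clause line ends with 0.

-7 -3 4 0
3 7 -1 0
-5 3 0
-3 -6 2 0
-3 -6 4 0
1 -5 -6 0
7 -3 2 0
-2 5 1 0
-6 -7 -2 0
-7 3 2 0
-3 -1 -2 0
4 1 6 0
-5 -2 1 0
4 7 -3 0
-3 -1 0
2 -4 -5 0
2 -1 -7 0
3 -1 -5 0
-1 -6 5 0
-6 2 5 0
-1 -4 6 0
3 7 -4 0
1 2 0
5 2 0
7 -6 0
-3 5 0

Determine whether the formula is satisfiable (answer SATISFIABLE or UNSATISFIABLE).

SATISFIABLE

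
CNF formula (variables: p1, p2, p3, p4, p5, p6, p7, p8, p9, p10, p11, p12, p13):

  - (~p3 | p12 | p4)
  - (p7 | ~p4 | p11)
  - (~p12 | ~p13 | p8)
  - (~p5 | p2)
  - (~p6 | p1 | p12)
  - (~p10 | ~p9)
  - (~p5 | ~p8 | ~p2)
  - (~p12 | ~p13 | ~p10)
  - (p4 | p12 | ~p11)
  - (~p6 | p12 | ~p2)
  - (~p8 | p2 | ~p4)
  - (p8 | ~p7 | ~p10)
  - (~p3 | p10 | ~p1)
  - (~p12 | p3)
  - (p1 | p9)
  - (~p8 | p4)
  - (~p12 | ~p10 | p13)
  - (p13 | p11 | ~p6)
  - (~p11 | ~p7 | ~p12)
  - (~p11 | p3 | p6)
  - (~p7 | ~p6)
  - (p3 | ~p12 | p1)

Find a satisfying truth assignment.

p1=T, p2=T, p3=T, p4=T, p5=F, p6=F, p7=F, p8=F, p9=F, p10=T, p11=T, p12=F, p13=T

Check each clause:
  1. (~p3 | p12 | p4) — p4 is true.
  2. (p11 | ~p4 | p7) — p11 is true.
  3. (~p13 | ~p12 | p8) — ~p12 is true.
  4. (p2 | ~p5) — p2 is true.
  5. (p12 | ~p6 | p1) — p1 is true.
  6. (~p9 | ~p10) — ~p9 is true.
  7. (~p8 | ~p5 | ~p2) — ~p8 is true.
  8. (~p12 | ~p10 | ~p13) — ~p12 is true.
  9. (p12 | p4 | ~p11) — p4 is true.
  10. (~p6 | p12 | ~p2) — ~p6 is true.
  11. (~p8 | p2 | ~p4) — ~p8 is true.
  12. (p8 | ~p10 | ~p7) — ~p7 is true.
  13. (~p1 | p10 | ~p3) — p10 is true.
  14. (~p12 | p3) — p3 is true.
  15. (p9 | p1) — p1 is true.
  16. (~p8 | p4) — ~p8 is true.
  17. (~p10 | ~p12 | p13) — ~p12 is true.
  18. (~p6 | p13 | p11) — ~p6 is true.
  19. (~p7 | ~p12 | ~p11) — ~p7 is true.
  20. (~p11 | p6 | p3) — p3 is true.
  21. (~p6 | ~p7) — ~p7 is true.
  22. (~p12 | p3 | p1) — p1 is true.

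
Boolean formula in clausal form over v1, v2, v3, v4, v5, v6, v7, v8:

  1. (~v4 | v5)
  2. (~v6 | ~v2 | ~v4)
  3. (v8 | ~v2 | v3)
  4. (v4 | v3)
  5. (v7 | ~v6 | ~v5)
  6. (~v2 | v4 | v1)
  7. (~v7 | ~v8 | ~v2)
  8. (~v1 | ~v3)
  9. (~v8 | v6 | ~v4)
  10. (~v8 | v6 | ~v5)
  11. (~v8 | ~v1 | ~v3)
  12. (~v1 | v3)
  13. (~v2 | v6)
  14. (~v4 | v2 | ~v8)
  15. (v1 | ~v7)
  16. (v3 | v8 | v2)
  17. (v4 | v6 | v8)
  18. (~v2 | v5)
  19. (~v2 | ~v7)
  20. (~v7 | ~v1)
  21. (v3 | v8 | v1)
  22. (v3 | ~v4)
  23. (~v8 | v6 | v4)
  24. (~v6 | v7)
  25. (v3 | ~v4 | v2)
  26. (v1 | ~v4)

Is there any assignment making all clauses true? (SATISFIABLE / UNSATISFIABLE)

v4 = True:
  propagation gives v5=True, v3=True, v1=False; an empty clause results — contradiction.
v4 = False:
  propagation gives v3=True, v1=False, v2=False, v7=False; an empty clause results — contradiction.
Every branch closes, so no satisfying assignment exists.

UNSATISFIABLE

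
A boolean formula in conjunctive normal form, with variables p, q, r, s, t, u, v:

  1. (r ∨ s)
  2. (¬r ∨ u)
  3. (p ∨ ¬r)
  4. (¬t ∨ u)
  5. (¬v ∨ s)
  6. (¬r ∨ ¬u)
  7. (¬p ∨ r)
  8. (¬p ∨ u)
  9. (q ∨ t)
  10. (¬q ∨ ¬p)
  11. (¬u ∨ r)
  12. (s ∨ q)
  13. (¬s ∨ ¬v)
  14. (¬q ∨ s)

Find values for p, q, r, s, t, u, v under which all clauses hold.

p = False, q = True, r = False, s = True, t = False, u = False, v = False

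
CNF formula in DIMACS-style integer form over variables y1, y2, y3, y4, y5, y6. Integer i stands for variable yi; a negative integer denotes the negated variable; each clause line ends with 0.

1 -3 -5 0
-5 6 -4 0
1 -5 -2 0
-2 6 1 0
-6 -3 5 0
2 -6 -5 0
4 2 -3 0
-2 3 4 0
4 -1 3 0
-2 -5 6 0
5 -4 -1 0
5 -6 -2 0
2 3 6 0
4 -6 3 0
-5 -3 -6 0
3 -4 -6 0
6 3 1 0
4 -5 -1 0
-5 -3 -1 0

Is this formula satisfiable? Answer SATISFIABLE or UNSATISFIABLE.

Try y1 = True.
Branch on y2: take y2 = True.
The remaining clauses are satisfied by y3 = True, y4 = False, y5 = False, y6 = False.
So y1 = T, y2 = T, y3 = T, y4 = F, y5 = F, y6 = F is a satisfying assignment.

SATISFIABLE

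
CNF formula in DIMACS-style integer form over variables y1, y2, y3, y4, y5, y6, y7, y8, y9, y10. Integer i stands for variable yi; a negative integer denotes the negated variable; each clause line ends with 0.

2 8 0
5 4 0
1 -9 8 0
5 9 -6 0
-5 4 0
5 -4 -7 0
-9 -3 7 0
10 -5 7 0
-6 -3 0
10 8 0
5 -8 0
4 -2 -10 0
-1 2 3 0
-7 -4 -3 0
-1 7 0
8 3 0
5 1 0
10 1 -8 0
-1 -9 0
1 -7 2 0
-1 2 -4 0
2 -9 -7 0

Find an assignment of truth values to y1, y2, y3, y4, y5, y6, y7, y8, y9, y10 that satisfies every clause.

y1=False, y2=True, y3=False, y4=True, y5=True, y6=True, y7=True, y8=True, y9=True, y10=True

Check each clause:
  1. {y2, y8} — y8 is true.
  2. {y5, y4} — y4 is true.
  3. {y8, y1, ¬y9} — y8 is true.
  4. {¬y6, y5, y9} — y9 is true.
  5. {¬y5, y4} — y4 is true.
  6. {¬y4, ¬y7, y5} — y5 is true.
  7. {y7, ¬y3, ¬y9} — ¬y3 is true.
  8. {y7, ¬y5, y10} — y10 is true.
  9. {¬y6, ¬y3} — ¬y3 is true.
  10. {y8, y10} — y8 is true.
  11. {y5, ¬y8} — y5 is true.
  12. {y4, ¬y2, ¬y10} — y4 is true.
  13. {¬y1, y3, y2} — y2 is true.
  14. {¬y4, ¬y3, ¬y7} — ¬y3 is true.
  15. {¬y1, y7} — ¬y1 is true.
  16. {y8, y3} — y8 is true.
  17. {y1, y5} — y5 is true.
  18. {y10, y1, ¬y8} — y10 is true.
  19. {¬y1, ¬y9} — ¬y1 is true.
  20. {¬y7, y1, y2} — y2 is true.
  21. {¬y4, ¬y1, y2} — y2 is true.
  22. {¬y9, ¬y7, y2} — y2 is true.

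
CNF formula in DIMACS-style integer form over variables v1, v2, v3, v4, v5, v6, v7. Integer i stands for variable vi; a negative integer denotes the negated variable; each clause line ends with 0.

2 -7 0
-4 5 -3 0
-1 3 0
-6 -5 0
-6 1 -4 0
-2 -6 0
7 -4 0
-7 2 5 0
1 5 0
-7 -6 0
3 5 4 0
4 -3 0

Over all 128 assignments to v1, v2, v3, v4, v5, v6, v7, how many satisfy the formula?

The models are:
  v1=F v2=F v3=F v4=F v5=T v6=F v7=F
  v1=F v2=T v3=F v4=F v5=T v6=F v7=F
  v1=F v2=T v3=F v4=F v5=T v6=F v7=T
  v1=F v2=T v3=F v4=T v5=T v6=F v7=T
  v1=F v2=T v3=T v4=T v5=T v6=F v7=T
  v1=T v2=T v3=T v4=T v5=T v6=F v7=T
Count: 6.

6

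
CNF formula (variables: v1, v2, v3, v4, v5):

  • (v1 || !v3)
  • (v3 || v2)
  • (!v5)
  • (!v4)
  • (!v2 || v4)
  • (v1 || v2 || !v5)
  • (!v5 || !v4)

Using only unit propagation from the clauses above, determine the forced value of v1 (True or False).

True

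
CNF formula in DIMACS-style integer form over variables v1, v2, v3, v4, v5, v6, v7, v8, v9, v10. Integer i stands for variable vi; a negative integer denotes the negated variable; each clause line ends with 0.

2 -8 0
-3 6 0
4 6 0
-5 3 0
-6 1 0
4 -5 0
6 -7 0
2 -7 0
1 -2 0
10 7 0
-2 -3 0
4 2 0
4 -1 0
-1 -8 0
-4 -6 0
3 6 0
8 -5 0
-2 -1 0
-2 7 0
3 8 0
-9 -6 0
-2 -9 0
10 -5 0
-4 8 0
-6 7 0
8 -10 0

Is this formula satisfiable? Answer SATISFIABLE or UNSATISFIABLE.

v2 = True:
  propagation gives v1=True; an empty clause results — contradiction.
v2 = False:
  propagation gives v8=False, v7=False, v10=True; an empty clause results — contradiction.
Every branch closes, so no satisfying assignment exists.

UNSATISFIABLE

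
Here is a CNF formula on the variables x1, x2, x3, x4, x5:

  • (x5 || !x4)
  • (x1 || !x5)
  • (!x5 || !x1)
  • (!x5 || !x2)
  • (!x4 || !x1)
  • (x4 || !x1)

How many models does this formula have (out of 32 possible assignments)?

4

The models are:
  x1=F x2=F x3=F x4=F x5=F
  x1=F x2=F x3=T x4=F x5=F
  x1=F x2=T x3=F x4=F x5=F
  x1=F x2=T x3=T x4=F x5=F
That's 4 in total.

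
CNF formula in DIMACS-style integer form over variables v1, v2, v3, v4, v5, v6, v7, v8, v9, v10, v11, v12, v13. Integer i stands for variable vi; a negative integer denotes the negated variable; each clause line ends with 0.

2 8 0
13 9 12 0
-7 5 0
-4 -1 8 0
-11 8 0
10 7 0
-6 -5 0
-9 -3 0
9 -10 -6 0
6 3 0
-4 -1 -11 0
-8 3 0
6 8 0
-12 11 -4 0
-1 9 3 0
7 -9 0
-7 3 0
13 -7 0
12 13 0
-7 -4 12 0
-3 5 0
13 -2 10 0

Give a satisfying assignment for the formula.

v4 occurs only negated in the remaining clauses — set v4 = False.
v13 occurs only positively in the remaining clauses — set v13 = True.
Branch on v1: take v1 = True.
Set v2 = True and propagate.
Set v3 = True and propagate.
  then v9 is forced to False.
  then v5 is forced to True.
  then v6 is forced to False.
  then v8 is forced to True.
The remaining clauses are satisfied by v7 = False, v10 = True, v11 = False, v12 = True.
Check each clause:
  1. (v2 | v8) — v8 is true.
  2. (v12 | v9 | v13) — v12 is true.
  3. (~v7 | v5) — ~v7 is true.
  4. (~v4 | v8 | ~v1) — v8 is true.
  5. (v8 | ~v11) — v8 is true.
  6. (v10 | v7) — v10 is true.
  7. (~v5 | ~v6) — ~v6 is true.
  8. (~v9 | ~v3) — ~v9 is true.
  9. (~v6 | ~v10 | v9) — ~v6 is true.
  10. (v6 | v3) — v3 is true.
  11. (~v11 | ~v4 | ~v1) — ~v4 is true.
  12. (~v8 | v3) — v3 is true.
  13. (v6 | v8) — v8 is true.
  14. (~v12 | v11 | ~v4) — ~v4 is true.
  15. (~v1 | v3 | v9) — v3 is true.
  16. (~v9 | v7) — ~v9 is true.
  17. (~v7 | v3) — ~v7 is true.
  18. (v13 | ~v7) — ~v7 is true.
  19. (v13 | v12) — v12 is true.
  20. (v12 | ~v4 | ~v7) — ~v7 is true.
  21. (v5 | ~v3) — v5 is true.
  22. (v13 | ~v2 | v10) — v10 is true.

v1 = T  v2 = T  v3 = T  v4 = F  v5 = T  v6 = F  v7 = F  v8 = T  v9 = F  v10 = T  v11 = F  v12 = T  v13 = T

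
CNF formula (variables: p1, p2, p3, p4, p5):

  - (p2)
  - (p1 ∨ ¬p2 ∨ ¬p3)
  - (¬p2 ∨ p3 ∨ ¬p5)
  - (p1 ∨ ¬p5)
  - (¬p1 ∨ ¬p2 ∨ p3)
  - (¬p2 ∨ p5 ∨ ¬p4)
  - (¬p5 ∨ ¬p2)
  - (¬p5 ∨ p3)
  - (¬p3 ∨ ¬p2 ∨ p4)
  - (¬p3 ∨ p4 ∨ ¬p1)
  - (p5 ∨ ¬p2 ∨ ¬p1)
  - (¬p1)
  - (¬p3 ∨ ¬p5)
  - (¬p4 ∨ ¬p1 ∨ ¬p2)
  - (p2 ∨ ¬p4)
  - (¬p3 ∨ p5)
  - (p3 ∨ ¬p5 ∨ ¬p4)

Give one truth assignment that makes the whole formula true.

p1 = False, p2 = True, p3 = False, p4 = False, p5 = False

Check each clause:
  1. (p2) — p2 is true.
  2. (¬p2 ∨ p1 ∨ ¬p3) — ¬p3 is true.
  3. (p3 ∨ ¬p5 ∨ ¬p2) — ¬p5 is true.
  4. (p1 ∨ ¬p5) — ¬p5 is true.
  5. (¬p2 ∨ p3 ∨ ¬p1) — ¬p1 is true.
  6. (¬p4 ∨ ¬p2 ∨ p5) — ¬p4 is true.
  7. (¬p5 ∨ ¬p2) — ¬p5 is true.
  8. (p3 ∨ ¬p5) — ¬p5 is true.
  9. (¬p2 ∨ p4 ∨ ¬p3) — ¬p3 is true.
  10. (¬p3 ∨ p4 ∨ ¬p1) — ¬p3 is true.
  11. (¬p1 ∨ ¬p2 ∨ p5) — ¬p1 is true.
  12. (¬p1) — ¬p1 is true.
  13. (¬p3 ∨ ¬p5) — ¬p5 is true.
  14. (¬p2 ∨ ¬p1 ∨ ¬p4) — ¬p4 is true.
  15. (p2 ∨ ¬p4) — p2 is true.
  16. (p5 ∨ ¬p3) — ¬p3 is true.
  17. (¬p4 ∨ p3 ∨ ¬p5) — ¬p4 is true.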